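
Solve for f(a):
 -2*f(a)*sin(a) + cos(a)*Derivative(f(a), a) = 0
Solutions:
 f(a) = C1/cos(a)^2


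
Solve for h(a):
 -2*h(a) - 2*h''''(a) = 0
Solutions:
 h(a) = (C1*sin(sqrt(2)*a/2) + C2*cos(sqrt(2)*a/2))*exp(-sqrt(2)*a/2) + (C3*sin(sqrt(2)*a/2) + C4*cos(sqrt(2)*a/2))*exp(sqrt(2)*a/2)


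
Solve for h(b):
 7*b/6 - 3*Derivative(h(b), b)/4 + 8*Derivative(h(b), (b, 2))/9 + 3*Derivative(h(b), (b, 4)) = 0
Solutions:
 h(b) = C1 + C2*exp(b*(-(729 + sqrt(564209))^(1/3) + 32/(729 + sqrt(564209))^(1/3))/36)*sin(sqrt(3)*b*(32/(729 + sqrt(564209))^(1/3) + (729 + sqrt(564209))^(1/3))/36) + C3*exp(b*(-(729 + sqrt(564209))^(1/3) + 32/(729 + sqrt(564209))^(1/3))/36)*cos(sqrt(3)*b*(32/(729 + sqrt(564209))^(1/3) + (729 + sqrt(564209))^(1/3))/36) + C4*exp(-b*(-(729 + sqrt(564209))^(1/3) + 32/(729 + sqrt(564209))^(1/3))/18) + 7*b^2/9 + 448*b/243


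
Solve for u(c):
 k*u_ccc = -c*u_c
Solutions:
 u(c) = C1 + Integral(C2*airyai(c*(-1/k)^(1/3)) + C3*airybi(c*(-1/k)^(1/3)), c)


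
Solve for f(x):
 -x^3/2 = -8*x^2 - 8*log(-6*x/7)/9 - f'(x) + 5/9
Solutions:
 f(x) = C1 + x^4/8 - 8*x^3/3 - 8*x*log(-x)/9 + x*(-8*log(6) + 13 + 8*log(7))/9


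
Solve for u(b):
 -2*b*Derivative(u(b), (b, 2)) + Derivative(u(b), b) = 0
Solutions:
 u(b) = C1 + C2*b^(3/2)


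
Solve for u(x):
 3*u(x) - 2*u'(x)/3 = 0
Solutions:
 u(x) = C1*exp(9*x/2)


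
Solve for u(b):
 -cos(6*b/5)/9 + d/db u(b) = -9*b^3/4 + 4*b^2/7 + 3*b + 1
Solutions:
 u(b) = C1 - 9*b^4/16 + 4*b^3/21 + 3*b^2/2 + b + 5*sin(6*b/5)/54


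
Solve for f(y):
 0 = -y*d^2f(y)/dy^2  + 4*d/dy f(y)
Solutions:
 f(y) = C1 + C2*y^5


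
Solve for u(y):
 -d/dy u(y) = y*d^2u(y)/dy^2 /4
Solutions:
 u(y) = C1 + C2/y^3


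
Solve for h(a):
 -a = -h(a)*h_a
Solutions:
 h(a) = -sqrt(C1 + a^2)
 h(a) = sqrt(C1 + a^2)


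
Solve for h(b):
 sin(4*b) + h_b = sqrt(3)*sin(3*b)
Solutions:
 h(b) = C1 - sqrt(3)*cos(3*b)/3 + cos(4*b)/4


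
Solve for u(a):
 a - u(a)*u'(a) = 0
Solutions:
 u(a) = -sqrt(C1 + a^2)
 u(a) = sqrt(C1 + a^2)


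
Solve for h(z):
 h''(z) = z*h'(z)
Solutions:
 h(z) = C1 + C2*erfi(sqrt(2)*z/2)


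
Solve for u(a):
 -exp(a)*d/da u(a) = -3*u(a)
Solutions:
 u(a) = C1*exp(-3*exp(-a))


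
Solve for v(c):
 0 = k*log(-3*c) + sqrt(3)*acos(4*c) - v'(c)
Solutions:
 v(c) = C1 + c*k*(log(-c) - 1) + c*k*log(3) + sqrt(3)*(c*acos(4*c) - sqrt(1 - 16*c^2)/4)


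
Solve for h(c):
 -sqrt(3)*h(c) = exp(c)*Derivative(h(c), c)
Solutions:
 h(c) = C1*exp(sqrt(3)*exp(-c))


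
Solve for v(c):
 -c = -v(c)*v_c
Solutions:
 v(c) = -sqrt(C1 + c^2)
 v(c) = sqrt(C1 + c^2)


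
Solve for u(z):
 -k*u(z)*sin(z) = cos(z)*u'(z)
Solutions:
 u(z) = C1*exp(k*log(cos(z)))


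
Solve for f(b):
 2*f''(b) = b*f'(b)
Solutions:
 f(b) = C1 + C2*erfi(b/2)


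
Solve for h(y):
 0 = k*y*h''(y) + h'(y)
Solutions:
 h(y) = C1 + y^(((re(k) - 1)*re(k) + im(k)^2)/(re(k)^2 + im(k)^2))*(C2*sin(log(y)*Abs(im(k))/(re(k)^2 + im(k)^2)) + C3*cos(log(y)*im(k)/(re(k)^2 + im(k)^2)))


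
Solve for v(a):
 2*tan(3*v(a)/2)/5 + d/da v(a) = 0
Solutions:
 v(a) = -2*asin(C1*exp(-3*a/5))/3 + 2*pi/3
 v(a) = 2*asin(C1*exp(-3*a/5))/3


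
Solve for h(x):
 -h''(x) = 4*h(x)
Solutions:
 h(x) = C1*sin(2*x) + C2*cos(2*x)


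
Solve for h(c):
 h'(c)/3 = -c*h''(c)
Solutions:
 h(c) = C1 + C2*c^(2/3)


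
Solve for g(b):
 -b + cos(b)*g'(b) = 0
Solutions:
 g(b) = C1 + Integral(b/cos(b), b)


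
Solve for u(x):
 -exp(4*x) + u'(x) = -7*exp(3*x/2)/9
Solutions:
 u(x) = C1 - 14*exp(3*x/2)/27 + exp(4*x)/4


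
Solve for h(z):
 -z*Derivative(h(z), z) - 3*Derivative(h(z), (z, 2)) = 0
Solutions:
 h(z) = C1 + C2*erf(sqrt(6)*z/6)


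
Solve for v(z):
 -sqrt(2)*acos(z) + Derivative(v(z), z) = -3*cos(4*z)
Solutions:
 v(z) = C1 + sqrt(2)*(z*acos(z) - sqrt(1 - z^2)) - 3*sin(4*z)/4


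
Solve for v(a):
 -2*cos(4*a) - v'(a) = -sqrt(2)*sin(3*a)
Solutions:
 v(a) = C1 - sin(4*a)/2 - sqrt(2)*cos(3*a)/3


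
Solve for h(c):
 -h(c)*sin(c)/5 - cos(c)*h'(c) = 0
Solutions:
 h(c) = C1*cos(c)^(1/5)


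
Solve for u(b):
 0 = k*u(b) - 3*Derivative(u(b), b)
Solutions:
 u(b) = C1*exp(b*k/3)


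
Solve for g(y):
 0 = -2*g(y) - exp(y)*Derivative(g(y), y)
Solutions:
 g(y) = C1*exp(2*exp(-y))


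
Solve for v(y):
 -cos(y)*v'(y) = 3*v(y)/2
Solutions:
 v(y) = C1*(sin(y) - 1)^(3/4)/(sin(y) + 1)^(3/4)


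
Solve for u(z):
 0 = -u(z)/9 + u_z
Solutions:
 u(z) = C1*exp(z/9)


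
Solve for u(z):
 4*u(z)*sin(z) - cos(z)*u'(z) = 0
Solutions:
 u(z) = C1/cos(z)^4


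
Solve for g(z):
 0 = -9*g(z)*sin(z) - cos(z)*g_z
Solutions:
 g(z) = C1*cos(z)^9


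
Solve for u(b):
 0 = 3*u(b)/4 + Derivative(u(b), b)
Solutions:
 u(b) = C1*exp(-3*b/4)


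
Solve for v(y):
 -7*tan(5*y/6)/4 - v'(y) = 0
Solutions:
 v(y) = C1 + 21*log(cos(5*y/6))/10


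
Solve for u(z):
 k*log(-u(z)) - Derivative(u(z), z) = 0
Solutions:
 -li(-u(z)) = C1 + k*z


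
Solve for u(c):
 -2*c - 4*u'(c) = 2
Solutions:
 u(c) = C1 - c^2/4 - c/2


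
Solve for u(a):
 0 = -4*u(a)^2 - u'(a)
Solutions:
 u(a) = 1/(C1 + 4*a)


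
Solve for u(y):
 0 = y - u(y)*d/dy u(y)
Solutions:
 u(y) = -sqrt(C1 + y^2)
 u(y) = sqrt(C1 + y^2)


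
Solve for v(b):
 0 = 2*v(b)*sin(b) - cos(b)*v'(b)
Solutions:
 v(b) = C1/cos(b)^2


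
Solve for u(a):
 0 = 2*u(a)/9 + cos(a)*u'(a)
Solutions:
 u(a) = C1*(sin(a) - 1)^(1/9)/(sin(a) + 1)^(1/9)


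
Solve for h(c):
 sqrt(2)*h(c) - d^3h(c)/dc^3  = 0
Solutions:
 h(c) = C3*exp(2^(1/6)*c) + (C1*sin(2^(1/6)*sqrt(3)*c/2) + C2*cos(2^(1/6)*sqrt(3)*c/2))*exp(-2^(1/6)*c/2)


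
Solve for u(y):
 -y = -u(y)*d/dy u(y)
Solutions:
 u(y) = -sqrt(C1 + y^2)
 u(y) = sqrt(C1 + y^2)


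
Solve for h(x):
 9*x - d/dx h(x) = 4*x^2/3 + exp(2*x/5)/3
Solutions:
 h(x) = C1 - 4*x^3/9 + 9*x^2/2 - 5*exp(2*x/5)/6


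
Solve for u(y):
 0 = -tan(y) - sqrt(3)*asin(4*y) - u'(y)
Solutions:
 u(y) = C1 - sqrt(3)*(y*asin(4*y) + sqrt(1 - 16*y^2)/4) + log(cos(y))


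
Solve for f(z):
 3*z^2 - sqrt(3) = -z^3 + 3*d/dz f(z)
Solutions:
 f(z) = C1 + z^4/12 + z^3/3 - sqrt(3)*z/3


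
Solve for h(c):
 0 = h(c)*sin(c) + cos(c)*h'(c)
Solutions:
 h(c) = C1*cos(c)


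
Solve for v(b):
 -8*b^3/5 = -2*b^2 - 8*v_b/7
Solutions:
 v(b) = C1 + 7*b^4/20 - 7*b^3/12


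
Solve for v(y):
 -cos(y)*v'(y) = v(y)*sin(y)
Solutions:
 v(y) = C1*cos(y)


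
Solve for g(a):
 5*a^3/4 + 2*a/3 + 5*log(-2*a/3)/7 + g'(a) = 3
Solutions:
 g(a) = C1 - 5*a^4/16 - a^2/3 - 5*a*log(-a)/7 + a*(-5*log(2) + 5*log(3) + 26)/7


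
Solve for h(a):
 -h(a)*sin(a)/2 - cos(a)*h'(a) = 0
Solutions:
 h(a) = C1*sqrt(cos(a))


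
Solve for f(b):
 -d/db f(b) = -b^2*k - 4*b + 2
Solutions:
 f(b) = C1 + b^3*k/3 + 2*b^2 - 2*b


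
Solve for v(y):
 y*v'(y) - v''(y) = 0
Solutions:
 v(y) = C1 + C2*erfi(sqrt(2)*y/2)


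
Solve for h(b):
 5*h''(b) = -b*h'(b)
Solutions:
 h(b) = C1 + C2*erf(sqrt(10)*b/10)


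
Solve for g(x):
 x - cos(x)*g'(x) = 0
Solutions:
 g(x) = C1 + Integral(x/cos(x), x)


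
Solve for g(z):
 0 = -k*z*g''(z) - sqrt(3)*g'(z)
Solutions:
 g(z) = C1 + z^(((re(k) - sqrt(3))*re(k) + im(k)^2)/(re(k)^2 + im(k)^2))*(C2*sin(sqrt(3)*log(z)*Abs(im(k))/(re(k)^2 + im(k)^2)) + C3*cos(sqrt(3)*log(z)*im(k)/(re(k)^2 + im(k)^2)))


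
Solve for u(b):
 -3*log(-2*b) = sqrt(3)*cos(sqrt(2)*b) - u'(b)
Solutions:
 u(b) = C1 + 3*b*log(-b) - 3*b + 3*b*log(2) + sqrt(6)*sin(sqrt(2)*b)/2


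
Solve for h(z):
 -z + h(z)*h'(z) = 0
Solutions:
 h(z) = -sqrt(C1 + z^2)
 h(z) = sqrt(C1 + z^2)


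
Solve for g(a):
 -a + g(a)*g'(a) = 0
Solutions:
 g(a) = -sqrt(C1 + a^2)
 g(a) = sqrt(C1 + a^2)


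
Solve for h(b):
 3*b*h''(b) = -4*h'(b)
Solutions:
 h(b) = C1 + C2/b^(1/3)


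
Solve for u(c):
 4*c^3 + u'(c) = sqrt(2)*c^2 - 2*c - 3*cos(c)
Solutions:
 u(c) = C1 - c^4 + sqrt(2)*c^3/3 - c^2 - 3*sin(c)


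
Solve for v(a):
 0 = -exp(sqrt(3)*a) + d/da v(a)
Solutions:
 v(a) = C1 + sqrt(3)*exp(sqrt(3)*a)/3


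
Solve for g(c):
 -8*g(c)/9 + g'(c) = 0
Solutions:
 g(c) = C1*exp(8*c/9)


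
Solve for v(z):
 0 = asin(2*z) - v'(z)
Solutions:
 v(z) = C1 + z*asin(2*z) + sqrt(1 - 4*z^2)/2


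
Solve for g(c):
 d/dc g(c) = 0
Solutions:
 g(c) = C1


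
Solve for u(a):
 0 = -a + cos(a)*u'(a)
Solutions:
 u(a) = C1 + Integral(a/cos(a), a)


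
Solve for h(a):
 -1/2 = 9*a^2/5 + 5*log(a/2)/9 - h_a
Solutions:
 h(a) = C1 + 3*a^3/5 + 5*a*log(a)/9 - 5*a*log(2)/9 - a/18


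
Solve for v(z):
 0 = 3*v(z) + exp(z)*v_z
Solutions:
 v(z) = C1*exp(3*exp(-z))


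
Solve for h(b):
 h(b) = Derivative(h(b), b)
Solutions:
 h(b) = C1*exp(b)


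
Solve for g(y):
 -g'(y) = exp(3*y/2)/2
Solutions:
 g(y) = C1 - exp(3*y/2)/3


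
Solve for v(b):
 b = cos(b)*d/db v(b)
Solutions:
 v(b) = C1 + Integral(b/cos(b), b)


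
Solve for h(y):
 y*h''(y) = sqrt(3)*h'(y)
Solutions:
 h(y) = C1 + C2*y^(1 + sqrt(3))


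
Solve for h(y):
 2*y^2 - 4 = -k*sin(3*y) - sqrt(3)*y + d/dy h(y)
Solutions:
 h(y) = C1 - k*cos(3*y)/3 + 2*y^3/3 + sqrt(3)*y^2/2 - 4*y


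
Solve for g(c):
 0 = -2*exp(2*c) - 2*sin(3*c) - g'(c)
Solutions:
 g(c) = C1 - exp(2*c) + 2*cos(3*c)/3


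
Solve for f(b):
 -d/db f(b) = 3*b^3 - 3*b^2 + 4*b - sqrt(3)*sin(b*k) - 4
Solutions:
 f(b) = C1 - 3*b^4/4 + b^3 - 2*b^2 + 4*b - sqrt(3)*cos(b*k)/k


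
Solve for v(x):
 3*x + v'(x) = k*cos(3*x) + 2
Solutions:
 v(x) = C1 + k*sin(3*x)/3 - 3*x^2/2 + 2*x


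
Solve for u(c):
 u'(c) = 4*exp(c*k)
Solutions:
 u(c) = C1 + 4*exp(c*k)/k


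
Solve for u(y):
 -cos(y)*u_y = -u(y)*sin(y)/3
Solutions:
 u(y) = C1/cos(y)^(1/3)


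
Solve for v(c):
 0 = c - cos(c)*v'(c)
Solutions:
 v(c) = C1 + Integral(c/cos(c), c)


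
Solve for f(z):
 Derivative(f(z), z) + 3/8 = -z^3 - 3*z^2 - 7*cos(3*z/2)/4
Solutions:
 f(z) = C1 - z^4/4 - z^3 - 3*z/8 - 7*sin(3*z/2)/6


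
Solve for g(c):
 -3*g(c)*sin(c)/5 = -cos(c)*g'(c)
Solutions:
 g(c) = C1/cos(c)^(3/5)


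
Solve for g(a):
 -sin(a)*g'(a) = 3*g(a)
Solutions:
 g(a) = C1*(cos(a) + 1)^(3/2)/(cos(a) - 1)^(3/2)


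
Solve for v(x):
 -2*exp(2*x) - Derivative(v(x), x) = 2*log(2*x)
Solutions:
 v(x) = C1 - 2*x*log(x) + 2*x*(1 - log(2)) - exp(2*x)


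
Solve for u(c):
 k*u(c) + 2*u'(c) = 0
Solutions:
 u(c) = C1*exp(-c*k/2)


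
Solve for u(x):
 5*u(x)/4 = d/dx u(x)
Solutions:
 u(x) = C1*exp(5*x/4)


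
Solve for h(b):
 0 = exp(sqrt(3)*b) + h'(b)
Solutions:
 h(b) = C1 - sqrt(3)*exp(sqrt(3)*b)/3


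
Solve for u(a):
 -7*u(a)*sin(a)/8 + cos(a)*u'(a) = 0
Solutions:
 u(a) = C1/cos(a)^(7/8)


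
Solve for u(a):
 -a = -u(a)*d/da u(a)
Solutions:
 u(a) = -sqrt(C1 + a^2)
 u(a) = sqrt(C1 + a^2)


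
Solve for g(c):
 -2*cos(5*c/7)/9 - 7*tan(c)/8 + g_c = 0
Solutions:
 g(c) = C1 - 7*log(cos(c))/8 + 14*sin(5*c/7)/45


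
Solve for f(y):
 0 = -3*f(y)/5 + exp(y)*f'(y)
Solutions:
 f(y) = C1*exp(-3*exp(-y)/5)


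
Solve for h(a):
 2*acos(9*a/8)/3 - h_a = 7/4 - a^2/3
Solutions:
 h(a) = C1 + a^3/9 + 2*a*acos(9*a/8)/3 - 7*a/4 - 2*sqrt(64 - 81*a^2)/27


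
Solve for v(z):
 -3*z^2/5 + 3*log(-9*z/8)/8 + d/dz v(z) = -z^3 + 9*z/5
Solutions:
 v(z) = C1 - z^4/4 + z^3/5 + 9*z^2/10 - 3*z*log(-z)/8 + 3*z*(-2*log(3) + 1 + 3*log(2))/8


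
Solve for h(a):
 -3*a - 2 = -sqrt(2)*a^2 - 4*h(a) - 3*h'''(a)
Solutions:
 h(a) = C3*exp(-6^(2/3)*a/3) - sqrt(2)*a^2/4 + 3*a/4 + (C1*sin(2^(2/3)*3^(1/6)*a/2) + C2*cos(2^(2/3)*3^(1/6)*a/2))*exp(6^(2/3)*a/6) + 1/2


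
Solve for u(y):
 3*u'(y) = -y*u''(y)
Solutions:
 u(y) = C1 + C2/y^2


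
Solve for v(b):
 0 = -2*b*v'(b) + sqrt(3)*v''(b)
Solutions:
 v(b) = C1 + C2*erfi(3^(3/4)*b/3)


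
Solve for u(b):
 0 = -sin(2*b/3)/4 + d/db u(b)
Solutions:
 u(b) = C1 - 3*cos(2*b/3)/8


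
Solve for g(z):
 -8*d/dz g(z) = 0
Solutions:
 g(z) = C1


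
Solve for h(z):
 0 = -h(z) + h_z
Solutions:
 h(z) = C1*exp(z)


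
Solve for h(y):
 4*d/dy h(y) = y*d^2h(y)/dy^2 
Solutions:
 h(y) = C1 + C2*y^5


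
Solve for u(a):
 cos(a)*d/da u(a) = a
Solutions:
 u(a) = C1 + Integral(a/cos(a), a)


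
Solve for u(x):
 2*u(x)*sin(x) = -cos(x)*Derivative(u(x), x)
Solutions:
 u(x) = C1*cos(x)^2


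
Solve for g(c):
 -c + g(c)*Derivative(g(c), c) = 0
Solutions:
 g(c) = -sqrt(C1 + c^2)
 g(c) = sqrt(C1 + c^2)


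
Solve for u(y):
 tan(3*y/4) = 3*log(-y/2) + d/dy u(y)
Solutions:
 u(y) = C1 - 3*y*log(-y) + 3*y*log(2) + 3*y - 4*log(cos(3*y/4))/3


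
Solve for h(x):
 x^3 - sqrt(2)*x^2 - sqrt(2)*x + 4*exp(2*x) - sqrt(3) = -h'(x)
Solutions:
 h(x) = C1 - x^4/4 + sqrt(2)*x^3/3 + sqrt(2)*x^2/2 + sqrt(3)*x - 2*exp(2*x)


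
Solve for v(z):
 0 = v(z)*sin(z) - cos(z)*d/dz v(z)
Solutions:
 v(z) = C1/cos(z)


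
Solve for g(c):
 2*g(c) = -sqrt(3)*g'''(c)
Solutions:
 g(c) = C3*exp(-2^(1/3)*3^(5/6)*c/3) + (C1*sin(6^(1/3)*c/2) + C2*cos(6^(1/3)*c/2))*exp(2^(1/3)*3^(5/6)*c/6)


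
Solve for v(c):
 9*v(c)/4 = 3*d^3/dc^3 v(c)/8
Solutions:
 v(c) = C3*exp(6^(1/3)*c) + (C1*sin(2^(1/3)*3^(5/6)*c/2) + C2*cos(2^(1/3)*3^(5/6)*c/2))*exp(-6^(1/3)*c/2)


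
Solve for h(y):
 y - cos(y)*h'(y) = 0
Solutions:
 h(y) = C1 + Integral(y/cos(y), y)


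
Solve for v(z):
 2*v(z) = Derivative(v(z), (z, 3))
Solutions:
 v(z) = C3*exp(2^(1/3)*z) + (C1*sin(2^(1/3)*sqrt(3)*z/2) + C2*cos(2^(1/3)*sqrt(3)*z/2))*exp(-2^(1/3)*z/2)


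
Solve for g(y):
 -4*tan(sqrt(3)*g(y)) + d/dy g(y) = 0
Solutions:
 g(y) = sqrt(3)*(pi - asin(C1*exp(4*sqrt(3)*y)))/3
 g(y) = sqrt(3)*asin(C1*exp(4*sqrt(3)*y))/3


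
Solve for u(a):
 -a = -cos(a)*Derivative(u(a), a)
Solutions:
 u(a) = C1 + Integral(a/cos(a), a)


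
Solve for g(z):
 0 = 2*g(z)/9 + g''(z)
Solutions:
 g(z) = C1*sin(sqrt(2)*z/3) + C2*cos(sqrt(2)*z/3)


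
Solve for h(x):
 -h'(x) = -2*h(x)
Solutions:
 h(x) = C1*exp(2*x)


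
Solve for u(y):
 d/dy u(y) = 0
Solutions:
 u(y) = C1


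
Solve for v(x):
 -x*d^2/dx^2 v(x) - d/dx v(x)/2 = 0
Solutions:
 v(x) = C1 + C2*sqrt(x)


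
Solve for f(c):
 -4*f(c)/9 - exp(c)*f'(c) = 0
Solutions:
 f(c) = C1*exp(4*exp(-c)/9)


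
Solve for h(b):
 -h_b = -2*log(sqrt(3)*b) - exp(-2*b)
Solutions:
 h(b) = C1 + 2*b*log(b) + b*(-2 + log(3)) - exp(-2*b)/2


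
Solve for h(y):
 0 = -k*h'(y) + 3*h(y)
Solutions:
 h(y) = C1*exp(3*y/k)


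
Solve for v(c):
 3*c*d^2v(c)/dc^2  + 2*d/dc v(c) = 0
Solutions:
 v(c) = C1 + C2*c^(1/3)


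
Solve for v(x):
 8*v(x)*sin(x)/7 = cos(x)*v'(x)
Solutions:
 v(x) = C1/cos(x)^(8/7)


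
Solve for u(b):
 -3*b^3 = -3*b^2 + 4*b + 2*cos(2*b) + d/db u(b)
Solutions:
 u(b) = C1 - 3*b^4/4 + b^3 - 2*b^2 - sin(2*b)


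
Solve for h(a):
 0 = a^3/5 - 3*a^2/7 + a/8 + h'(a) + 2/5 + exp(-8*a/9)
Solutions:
 h(a) = C1 - a^4/20 + a^3/7 - a^2/16 - 2*a/5 + 9*exp(-8*a/9)/8


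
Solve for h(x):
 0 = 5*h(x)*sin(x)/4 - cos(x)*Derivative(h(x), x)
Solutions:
 h(x) = C1/cos(x)^(5/4)


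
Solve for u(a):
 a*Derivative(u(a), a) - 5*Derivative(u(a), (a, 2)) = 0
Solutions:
 u(a) = C1 + C2*erfi(sqrt(10)*a/10)


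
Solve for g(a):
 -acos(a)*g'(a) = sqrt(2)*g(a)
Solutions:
 g(a) = C1*exp(-sqrt(2)*Integral(1/acos(a), a))


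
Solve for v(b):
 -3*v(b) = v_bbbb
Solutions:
 v(b) = (C1*sin(sqrt(2)*3^(1/4)*b/2) + C2*cos(sqrt(2)*3^(1/4)*b/2))*exp(-sqrt(2)*3^(1/4)*b/2) + (C3*sin(sqrt(2)*3^(1/4)*b/2) + C4*cos(sqrt(2)*3^(1/4)*b/2))*exp(sqrt(2)*3^(1/4)*b/2)


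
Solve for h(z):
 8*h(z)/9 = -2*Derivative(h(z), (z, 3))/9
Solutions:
 h(z) = C3*exp(-2^(2/3)*z) + (C1*sin(2^(2/3)*sqrt(3)*z/2) + C2*cos(2^(2/3)*sqrt(3)*z/2))*exp(2^(2/3)*z/2)


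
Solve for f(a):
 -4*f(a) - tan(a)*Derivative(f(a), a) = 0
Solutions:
 f(a) = C1/sin(a)^4


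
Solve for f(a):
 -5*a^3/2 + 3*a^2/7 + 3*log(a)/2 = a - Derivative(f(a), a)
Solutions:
 f(a) = C1 + 5*a^4/8 - a^3/7 + a^2/2 - 3*a*log(a)/2 + 3*a/2


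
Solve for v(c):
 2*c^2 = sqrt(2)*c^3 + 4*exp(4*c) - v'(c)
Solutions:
 v(c) = C1 + sqrt(2)*c^4/4 - 2*c^3/3 + exp(4*c)


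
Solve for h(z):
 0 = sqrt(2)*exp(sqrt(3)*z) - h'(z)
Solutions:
 h(z) = C1 + sqrt(6)*exp(sqrt(3)*z)/3


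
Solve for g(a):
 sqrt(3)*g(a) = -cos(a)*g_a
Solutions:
 g(a) = C1*(sin(a) - 1)^(sqrt(3)/2)/(sin(a) + 1)^(sqrt(3)/2)


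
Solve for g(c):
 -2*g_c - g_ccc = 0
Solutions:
 g(c) = C1 + C2*sin(sqrt(2)*c) + C3*cos(sqrt(2)*c)


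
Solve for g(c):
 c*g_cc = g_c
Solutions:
 g(c) = C1 + C2*c^2


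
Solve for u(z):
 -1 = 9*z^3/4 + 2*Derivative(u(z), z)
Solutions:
 u(z) = C1 - 9*z^4/32 - z/2


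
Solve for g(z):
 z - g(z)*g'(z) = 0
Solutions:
 g(z) = -sqrt(C1 + z^2)
 g(z) = sqrt(C1 + z^2)


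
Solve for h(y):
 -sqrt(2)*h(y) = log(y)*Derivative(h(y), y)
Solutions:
 h(y) = C1*exp(-sqrt(2)*li(y))


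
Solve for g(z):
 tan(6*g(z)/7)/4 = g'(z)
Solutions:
 g(z) = -7*asin(C1*exp(3*z/14))/6 + 7*pi/6
 g(z) = 7*asin(C1*exp(3*z/14))/6


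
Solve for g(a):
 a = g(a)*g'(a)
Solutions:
 g(a) = -sqrt(C1 + a^2)
 g(a) = sqrt(C1 + a^2)


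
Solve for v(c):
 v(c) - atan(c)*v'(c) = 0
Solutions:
 v(c) = C1*exp(Integral(1/atan(c), c))


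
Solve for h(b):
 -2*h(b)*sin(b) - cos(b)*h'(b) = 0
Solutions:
 h(b) = C1*cos(b)^2


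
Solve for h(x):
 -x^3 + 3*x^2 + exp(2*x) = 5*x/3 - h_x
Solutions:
 h(x) = C1 + x^4/4 - x^3 + 5*x^2/6 - exp(2*x)/2


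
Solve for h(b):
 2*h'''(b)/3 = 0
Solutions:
 h(b) = C1 + C2*b + C3*b^2


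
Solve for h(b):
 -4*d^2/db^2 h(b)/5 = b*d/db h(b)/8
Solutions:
 h(b) = C1 + C2*erf(sqrt(5)*b/8)


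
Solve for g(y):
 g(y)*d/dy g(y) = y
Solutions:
 g(y) = -sqrt(C1 + y^2)
 g(y) = sqrt(C1 + y^2)


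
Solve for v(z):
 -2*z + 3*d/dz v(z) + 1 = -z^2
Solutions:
 v(z) = C1 - z^3/9 + z^2/3 - z/3


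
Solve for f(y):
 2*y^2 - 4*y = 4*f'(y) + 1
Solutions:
 f(y) = C1 + y^3/6 - y^2/2 - y/4


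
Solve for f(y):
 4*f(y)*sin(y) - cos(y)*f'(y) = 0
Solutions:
 f(y) = C1/cos(y)^4


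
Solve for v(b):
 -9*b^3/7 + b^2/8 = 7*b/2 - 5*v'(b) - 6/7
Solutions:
 v(b) = C1 + 9*b^4/140 - b^3/120 + 7*b^2/20 - 6*b/35


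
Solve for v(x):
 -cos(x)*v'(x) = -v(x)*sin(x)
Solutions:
 v(x) = C1/cos(x)


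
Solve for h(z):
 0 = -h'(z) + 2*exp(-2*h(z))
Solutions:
 h(z) = log(-sqrt(C1 + 4*z))
 h(z) = log(C1 + 4*z)/2


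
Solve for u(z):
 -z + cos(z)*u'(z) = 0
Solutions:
 u(z) = C1 + Integral(z/cos(z), z)


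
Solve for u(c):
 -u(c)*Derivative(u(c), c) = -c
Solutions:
 u(c) = -sqrt(C1 + c^2)
 u(c) = sqrt(C1 + c^2)


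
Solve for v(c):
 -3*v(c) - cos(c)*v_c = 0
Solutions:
 v(c) = C1*(sin(c) - 1)^(3/2)/(sin(c) + 1)^(3/2)


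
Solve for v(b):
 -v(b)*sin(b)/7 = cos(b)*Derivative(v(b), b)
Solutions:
 v(b) = C1*cos(b)^(1/7)


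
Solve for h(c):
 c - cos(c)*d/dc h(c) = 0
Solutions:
 h(c) = C1 + Integral(c/cos(c), c)


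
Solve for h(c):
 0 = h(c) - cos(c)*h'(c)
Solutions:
 h(c) = C1*sqrt(sin(c) + 1)/sqrt(sin(c) - 1)


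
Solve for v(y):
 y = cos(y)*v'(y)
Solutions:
 v(y) = C1 + Integral(y/cos(y), y)


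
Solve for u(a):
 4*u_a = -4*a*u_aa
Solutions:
 u(a) = C1 + C2*log(a)


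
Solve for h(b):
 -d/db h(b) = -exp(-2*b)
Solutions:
 h(b) = C1 - exp(-2*b)/2


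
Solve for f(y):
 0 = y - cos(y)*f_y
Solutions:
 f(y) = C1 + Integral(y/cos(y), y)


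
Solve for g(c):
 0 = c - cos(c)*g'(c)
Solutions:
 g(c) = C1 + Integral(c/cos(c), c)


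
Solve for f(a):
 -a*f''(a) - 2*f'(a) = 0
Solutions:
 f(a) = C1 + C2/a


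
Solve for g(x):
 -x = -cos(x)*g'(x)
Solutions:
 g(x) = C1 + Integral(x/cos(x), x)


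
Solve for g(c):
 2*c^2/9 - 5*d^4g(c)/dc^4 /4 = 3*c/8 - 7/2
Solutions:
 g(c) = C1 + C2*c + C3*c^2 + C4*c^3 + c^6/2025 - c^5/400 + 7*c^4/60


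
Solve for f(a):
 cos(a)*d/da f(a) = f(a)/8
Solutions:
 f(a) = C1*(sin(a) + 1)^(1/16)/(sin(a) - 1)^(1/16)


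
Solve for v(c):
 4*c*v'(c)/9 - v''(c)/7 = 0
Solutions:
 v(c) = C1 + C2*erfi(sqrt(14)*c/3)


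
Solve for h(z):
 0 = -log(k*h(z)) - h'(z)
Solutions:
 li(k*h(z))/k = C1 - z


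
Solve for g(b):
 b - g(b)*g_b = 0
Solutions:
 g(b) = -sqrt(C1 + b^2)
 g(b) = sqrt(C1 + b^2)


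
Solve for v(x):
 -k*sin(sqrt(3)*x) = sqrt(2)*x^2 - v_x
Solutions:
 v(x) = C1 - sqrt(3)*k*cos(sqrt(3)*x)/3 + sqrt(2)*x^3/3


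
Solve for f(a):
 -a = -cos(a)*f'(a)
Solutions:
 f(a) = C1 + Integral(a/cos(a), a)


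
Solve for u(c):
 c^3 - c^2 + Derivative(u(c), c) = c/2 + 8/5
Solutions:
 u(c) = C1 - c^4/4 + c^3/3 + c^2/4 + 8*c/5


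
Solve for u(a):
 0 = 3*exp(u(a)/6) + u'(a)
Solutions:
 u(a) = 6*log(1/(C1 + 3*a)) + 6*log(6)


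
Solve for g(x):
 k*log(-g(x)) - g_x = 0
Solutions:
 -li(-g(x)) = C1 + k*x


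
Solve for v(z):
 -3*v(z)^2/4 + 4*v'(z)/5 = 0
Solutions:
 v(z) = -16/(C1 + 15*z)


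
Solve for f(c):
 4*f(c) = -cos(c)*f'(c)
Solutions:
 f(c) = C1*(sin(c)^2 - 2*sin(c) + 1)/(sin(c)^2 + 2*sin(c) + 1)


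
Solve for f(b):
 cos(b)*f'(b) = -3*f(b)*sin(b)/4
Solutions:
 f(b) = C1*cos(b)^(3/4)


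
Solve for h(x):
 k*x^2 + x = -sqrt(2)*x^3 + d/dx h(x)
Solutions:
 h(x) = C1 + k*x^3/3 + sqrt(2)*x^4/4 + x^2/2


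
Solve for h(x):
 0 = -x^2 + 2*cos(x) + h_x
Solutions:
 h(x) = C1 + x^3/3 - 2*sin(x)


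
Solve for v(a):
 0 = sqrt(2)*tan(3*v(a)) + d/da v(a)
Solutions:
 v(a) = -asin(C1*exp(-3*sqrt(2)*a))/3 + pi/3
 v(a) = asin(C1*exp(-3*sqrt(2)*a))/3


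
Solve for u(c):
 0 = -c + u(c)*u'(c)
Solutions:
 u(c) = -sqrt(C1 + c^2)
 u(c) = sqrt(C1 + c^2)


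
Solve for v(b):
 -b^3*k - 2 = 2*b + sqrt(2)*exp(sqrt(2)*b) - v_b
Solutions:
 v(b) = C1 + b^4*k/4 + b^2 + 2*b + exp(sqrt(2)*b)


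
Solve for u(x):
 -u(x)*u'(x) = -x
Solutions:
 u(x) = -sqrt(C1 + x^2)
 u(x) = sqrt(C1 + x^2)


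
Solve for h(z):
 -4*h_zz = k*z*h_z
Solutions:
 h(z) = Piecewise((-sqrt(2)*sqrt(pi)*C1*erf(sqrt(2)*sqrt(k)*z/4)/sqrt(k) - C2, (k > 0) | (k < 0)), (-C1*z - C2, True))


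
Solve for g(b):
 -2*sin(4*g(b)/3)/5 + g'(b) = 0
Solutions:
 -2*b/5 + 3*log(cos(4*g(b)/3) - 1)/8 - 3*log(cos(4*g(b)/3) + 1)/8 = C1


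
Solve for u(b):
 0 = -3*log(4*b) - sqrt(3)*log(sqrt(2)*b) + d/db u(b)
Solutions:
 u(b) = C1 + sqrt(3)*b*log(b) + 3*b*log(b) - 3*b - sqrt(3)*b + b*log(2^(sqrt(3)/2 + 6))


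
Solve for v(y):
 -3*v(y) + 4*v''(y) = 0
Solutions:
 v(y) = C1*exp(-sqrt(3)*y/2) + C2*exp(sqrt(3)*y/2)


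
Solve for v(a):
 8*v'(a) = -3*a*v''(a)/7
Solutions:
 v(a) = C1 + C2/a^(53/3)


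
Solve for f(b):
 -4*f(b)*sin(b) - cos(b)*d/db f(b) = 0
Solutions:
 f(b) = C1*cos(b)^4


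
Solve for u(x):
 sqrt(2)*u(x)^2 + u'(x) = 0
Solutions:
 u(x) = 1/(C1 + sqrt(2)*x)


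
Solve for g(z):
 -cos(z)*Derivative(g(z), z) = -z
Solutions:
 g(z) = C1 + Integral(z/cos(z), z)


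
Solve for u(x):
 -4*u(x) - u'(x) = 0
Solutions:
 u(x) = C1*exp(-4*x)


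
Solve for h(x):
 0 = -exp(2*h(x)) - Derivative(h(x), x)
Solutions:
 h(x) = log(-sqrt(-1/(C1 - x))) - log(2)/2
 h(x) = log(-1/(C1 - x))/2 - log(2)/2


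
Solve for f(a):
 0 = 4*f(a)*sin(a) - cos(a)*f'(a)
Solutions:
 f(a) = C1/cos(a)^4


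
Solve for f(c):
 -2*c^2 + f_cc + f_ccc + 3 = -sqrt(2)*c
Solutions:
 f(c) = C1 + C2*c + C3*exp(-c) + c^4/6 + c^3*(-4 - sqrt(2))/6 + c^2*(1 + sqrt(2))/2


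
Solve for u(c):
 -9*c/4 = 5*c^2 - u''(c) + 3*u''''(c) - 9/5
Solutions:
 u(c) = C1 + C2*c + C3*exp(-sqrt(3)*c/3) + C4*exp(sqrt(3)*c/3) + 5*c^4/12 + 3*c^3/8 + 141*c^2/10


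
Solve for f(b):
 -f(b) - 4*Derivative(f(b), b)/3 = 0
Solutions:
 f(b) = C1*exp(-3*b/4)


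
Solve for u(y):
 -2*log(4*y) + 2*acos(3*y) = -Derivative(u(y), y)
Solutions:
 u(y) = C1 + 2*y*log(y) - 2*y*acos(3*y) - 2*y + 4*y*log(2) + 2*sqrt(1 - 9*y^2)/3


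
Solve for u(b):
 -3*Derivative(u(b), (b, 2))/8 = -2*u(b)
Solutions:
 u(b) = C1*exp(-4*sqrt(3)*b/3) + C2*exp(4*sqrt(3)*b/3)


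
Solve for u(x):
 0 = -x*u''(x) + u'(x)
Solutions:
 u(x) = C1 + C2*x^2


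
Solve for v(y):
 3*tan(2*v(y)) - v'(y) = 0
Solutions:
 v(y) = -asin(C1*exp(6*y))/2 + pi/2
 v(y) = asin(C1*exp(6*y))/2


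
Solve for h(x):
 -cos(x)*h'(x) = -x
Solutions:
 h(x) = C1 + Integral(x/cos(x), x)


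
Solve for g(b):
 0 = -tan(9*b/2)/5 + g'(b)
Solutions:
 g(b) = C1 - 2*log(cos(9*b/2))/45


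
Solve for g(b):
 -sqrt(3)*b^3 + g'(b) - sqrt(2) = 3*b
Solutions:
 g(b) = C1 + sqrt(3)*b^4/4 + 3*b^2/2 + sqrt(2)*b


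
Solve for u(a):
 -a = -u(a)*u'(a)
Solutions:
 u(a) = -sqrt(C1 + a^2)
 u(a) = sqrt(C1 + a^2)


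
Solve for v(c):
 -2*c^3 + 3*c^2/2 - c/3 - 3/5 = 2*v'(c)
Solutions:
 v(c) = C1 - c^4/4 + c^3/4 - c^2/12 - 3*c/10


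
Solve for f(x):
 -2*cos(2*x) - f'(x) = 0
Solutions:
 f(x) = C1 - sin(2*x)


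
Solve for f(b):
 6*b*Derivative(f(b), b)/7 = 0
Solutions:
 f(b) = C1


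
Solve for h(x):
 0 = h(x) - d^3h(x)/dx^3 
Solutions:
 h(x) = C3*exp(x) + (C1*sin(sqrt(3)*x/2) + C2*cos(sqrt(3)*x/2))*exp(-x/2)


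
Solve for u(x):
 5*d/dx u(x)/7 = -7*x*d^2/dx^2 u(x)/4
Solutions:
 u(x) = C1 + C2*x^(29/49)


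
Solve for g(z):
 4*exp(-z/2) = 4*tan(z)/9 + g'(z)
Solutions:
 g(z) = C1 - 2*log(tan(z)^2 + 1)/9 - 8*exp(-z/2)


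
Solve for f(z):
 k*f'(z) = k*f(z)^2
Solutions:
 f(z) = -1/(C1 + z)


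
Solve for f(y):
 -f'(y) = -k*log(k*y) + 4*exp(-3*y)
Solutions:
 f(y) = C1 + k*y*log(k*y) - k*y + 4*exp(-3*y)/3


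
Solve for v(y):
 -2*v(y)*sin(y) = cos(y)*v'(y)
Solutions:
 v(y) = C1*cos(y)^2


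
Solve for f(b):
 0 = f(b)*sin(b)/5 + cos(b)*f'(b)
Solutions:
 f(b) = C1*cos(b)^(1/5)


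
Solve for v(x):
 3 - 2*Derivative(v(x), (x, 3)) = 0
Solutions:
 v(x) = C1 + C2*x + C3*x^2 + x^3/4


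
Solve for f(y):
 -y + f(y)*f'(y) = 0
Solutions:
 f(y) = -sqrt(C1 + y^2)
 f(y) = sqrt(C1 + y^2)


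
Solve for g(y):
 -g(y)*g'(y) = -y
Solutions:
 g(y) = -sqrt(C1 + y^2)
 g(y) = sqrt(C1 + y^2)


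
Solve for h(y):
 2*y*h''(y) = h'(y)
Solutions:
 h(y) = C1 + C2*y^(3/2)


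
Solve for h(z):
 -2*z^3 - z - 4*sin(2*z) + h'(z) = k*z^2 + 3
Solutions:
 h(z) = C1 + k*z^3/3 + z^4/2 + z^2/2 + 3*z - 2*cos(2*z)


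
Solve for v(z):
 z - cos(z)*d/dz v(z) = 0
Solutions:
 v(z) = C1 + Integral(z/cos(z), z)


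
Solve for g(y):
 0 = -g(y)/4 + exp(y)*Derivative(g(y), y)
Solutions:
 g(y) = C1*exp(-exp(-y)/4)


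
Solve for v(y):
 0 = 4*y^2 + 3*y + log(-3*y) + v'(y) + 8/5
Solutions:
 v(y) = C1 - 4*y^3/3 - 3*y^2/2 - y*log(-y) + y*(-log(3) - 3/5)


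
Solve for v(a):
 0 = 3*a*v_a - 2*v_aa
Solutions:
 v(a) = C1 + C2*erfi(sqrt(3)*a/2)


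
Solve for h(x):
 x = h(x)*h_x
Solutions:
 h(x) = -sqrt(C1 + x^2)
 h(x) = sqrt(C1 + x^2)


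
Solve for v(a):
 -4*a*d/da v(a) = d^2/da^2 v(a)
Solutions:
 v(a) = C1 + C2*erf(sqrt(2)*a)


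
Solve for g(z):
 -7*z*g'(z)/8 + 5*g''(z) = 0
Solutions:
 g(z) = C1 + C2*erfi(sqrt(35)*z/20)


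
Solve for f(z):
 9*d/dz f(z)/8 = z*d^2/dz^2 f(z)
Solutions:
 f(z) = C1 + C2*z^(17/8)


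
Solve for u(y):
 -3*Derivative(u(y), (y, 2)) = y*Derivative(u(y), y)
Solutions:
 u(y) = C1 + C2*erf(sqrt(6)*y/6)


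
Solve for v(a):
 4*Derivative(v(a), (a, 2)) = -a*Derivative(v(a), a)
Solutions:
 v(a) = C1 + C2*erf(sqrt(2)*a/4)


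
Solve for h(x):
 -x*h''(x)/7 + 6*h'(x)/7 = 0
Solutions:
 h(x) = C1 + C2*x^7


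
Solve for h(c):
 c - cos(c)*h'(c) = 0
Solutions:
 h(c) = C1 + Integral(c/cos(c), c)


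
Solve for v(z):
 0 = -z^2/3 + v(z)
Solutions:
 v(z) = z^2/3


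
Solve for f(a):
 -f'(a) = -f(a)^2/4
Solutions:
 f(a) = -4/(C1 + a)


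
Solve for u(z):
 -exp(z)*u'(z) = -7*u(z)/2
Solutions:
 u(z) = C1*exp(-7*exp(-z)/2)


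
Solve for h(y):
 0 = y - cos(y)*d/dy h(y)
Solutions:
 h(y) = C1 + Integral(y/cos(y), y)


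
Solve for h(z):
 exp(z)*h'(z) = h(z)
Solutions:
 h(z) = C1*exp(-exp(-z))


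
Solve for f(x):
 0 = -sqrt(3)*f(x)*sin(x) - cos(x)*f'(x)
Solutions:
 f(x) = C1*cos(x)^(sqrt(3))


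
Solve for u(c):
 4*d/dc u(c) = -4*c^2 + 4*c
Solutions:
 u(c) = C1 - c^3/3 + c^2/2


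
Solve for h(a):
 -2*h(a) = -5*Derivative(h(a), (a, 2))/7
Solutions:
 h(a) = C1*exp(-sqrt(70)*a/5) + C2*exp(sqrt(70)*a/5)


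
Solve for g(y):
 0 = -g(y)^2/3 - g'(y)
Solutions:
 g(y) = 3/(C1 + y)


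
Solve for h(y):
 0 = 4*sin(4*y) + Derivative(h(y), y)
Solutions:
 h(y) = C1 + cos(4*y)


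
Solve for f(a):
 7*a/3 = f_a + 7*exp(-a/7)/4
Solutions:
 f(a) = C1 + 7*a^2/6 + 49*exp(-a/7)/4


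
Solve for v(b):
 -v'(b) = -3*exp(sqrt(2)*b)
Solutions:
 v(b) = C1 + 3*sqrt(2)*exp(sqrt(2)*b)/2


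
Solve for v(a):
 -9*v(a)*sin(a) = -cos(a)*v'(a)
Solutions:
 v(a) = C1/cos(a)^9


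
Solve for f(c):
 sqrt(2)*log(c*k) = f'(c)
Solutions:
 f(c) = C1 + sqrt(2)*c*log(c*k) - sqrt(2)*c


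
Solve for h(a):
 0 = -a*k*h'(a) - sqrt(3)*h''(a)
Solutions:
 h(a) = Piecewise((-sqrt(2)*3^(1/4)*sqrt(pi)*C1*erf(sqrt(2)*3^(3/4)*a*sqrt(k)/6)/(2*sqrt(k)) - C2, (k > 0) | (k < 0)), (-C1*a - C2, True))


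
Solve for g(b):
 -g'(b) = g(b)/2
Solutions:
 g(b) = C1*exp(-b/2)


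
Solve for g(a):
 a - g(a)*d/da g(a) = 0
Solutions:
 g(a) = -sqrt(C1 + a^2)
 g(a) = sqrt(C1 + a^2)


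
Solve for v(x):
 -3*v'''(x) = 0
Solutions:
 v(x) = C1 + C2*x + C3*x^2


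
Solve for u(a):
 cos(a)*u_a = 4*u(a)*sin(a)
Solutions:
 u(a) = C1/cos(a)^4


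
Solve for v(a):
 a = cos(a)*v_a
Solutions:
 v(a) = C1 + Integral(a/cos(a), a)


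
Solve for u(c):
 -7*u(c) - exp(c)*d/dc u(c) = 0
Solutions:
 u(c) = C1*exp(7*exp(-c))


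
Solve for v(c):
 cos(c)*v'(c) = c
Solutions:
 v(c) = C1 + Integral(c/cos(c), c)


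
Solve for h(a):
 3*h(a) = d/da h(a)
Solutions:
 h(a) = C1*exp(3*a)


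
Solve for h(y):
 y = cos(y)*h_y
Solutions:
 h(y) = C1 + Integral(y/cos(y), y)


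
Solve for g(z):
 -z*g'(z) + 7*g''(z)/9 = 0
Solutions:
 g(z) = C1 + C2*erfi(3*sqrt(14)*z/14)


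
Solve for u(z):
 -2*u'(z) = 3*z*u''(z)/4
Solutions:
 u(z) = C1 + C2/z^(5/3)


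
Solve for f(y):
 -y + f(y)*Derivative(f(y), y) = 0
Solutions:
 f(y) = -sqrt(C1 + y^2)
 f(y) = sqrt(C1 + y^2)


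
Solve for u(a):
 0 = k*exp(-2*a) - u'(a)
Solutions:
 u(a) = C1 - k*exp(-2*a)/2


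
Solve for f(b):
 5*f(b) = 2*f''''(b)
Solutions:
 f(b) = C1*exp(-2^(3/4)*5^(1/4)*b/2) + C2*exp(2^(3/4)*5^(1/4)*b/2) + C3*sin(2^(3/4)*5^(1/4)*b/2) + C4*cos(2^(3/4)*5^(1/4)*b/2)


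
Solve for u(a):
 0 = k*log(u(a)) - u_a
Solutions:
 li(u(a)) = C1 + a*k


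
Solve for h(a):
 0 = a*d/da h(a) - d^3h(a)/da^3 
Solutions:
 h(a) = C1 + Integral(C2*airyai(a) + C3*airybi(a), a)


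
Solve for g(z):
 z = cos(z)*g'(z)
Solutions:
 g(z) = C1 + Integral(z/cos(z), z)


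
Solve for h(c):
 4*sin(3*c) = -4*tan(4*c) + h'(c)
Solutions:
 h(c) = C1 - log(cos(4*c)) - 4*cos(3*c)/3


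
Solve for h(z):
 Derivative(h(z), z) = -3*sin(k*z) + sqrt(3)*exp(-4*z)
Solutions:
 h(z) = C1 - sqrt(3)*exp(-4*z)/4 + 3*cos(k*z)/k


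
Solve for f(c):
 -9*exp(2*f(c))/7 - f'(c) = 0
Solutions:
 f(c) = log(-sqrt(1/(C1 + 9*c))) - log(2) + log(14)/2
 f(c) = log(1/(C1 + 9*c))/2 - log(2) + log(14)/2


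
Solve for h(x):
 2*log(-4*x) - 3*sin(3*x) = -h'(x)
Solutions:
 h(x) = C1 - 2*x*log(-x) - 4*x*log(2) + 2*x - cos(3*x)


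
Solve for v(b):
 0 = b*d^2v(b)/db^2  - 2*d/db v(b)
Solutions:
 v(b) = C1 + C2*b^3


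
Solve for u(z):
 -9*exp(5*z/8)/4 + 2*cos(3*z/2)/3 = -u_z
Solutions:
 u(z) = C1 + 18*exp(5*z/8)/5 - 4*sin(3*z/2)/9


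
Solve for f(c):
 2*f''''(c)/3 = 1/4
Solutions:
 f(c) = C1 + C2*c + C3*c^2 + C4*c^3 + c^4/64


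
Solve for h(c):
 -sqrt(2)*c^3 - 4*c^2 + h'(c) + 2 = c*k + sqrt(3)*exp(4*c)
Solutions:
 h(c) = C1 + sqrt(2)*c^4/4 + 4*c^3/3 + c^2*k/2 - 2*c + sqrt(3)*exp(4*c)/4


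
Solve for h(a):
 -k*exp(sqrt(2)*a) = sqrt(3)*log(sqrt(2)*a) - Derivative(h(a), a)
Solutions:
 h(a) = C1 + sqrt(3)*a*log(a) + sqrt(3)*a*(-1 + log(2)/2) + sqrt(2)*k*exp(sqrt(2)*a)/2


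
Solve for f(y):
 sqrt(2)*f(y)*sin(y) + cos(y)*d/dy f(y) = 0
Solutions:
 f(y) = C1*cos(y)^(sqrt(2))


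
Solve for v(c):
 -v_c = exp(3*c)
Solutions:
 v(c) = C1 - exp(3*c)/3


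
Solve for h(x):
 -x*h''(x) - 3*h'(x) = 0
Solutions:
 h(x) = C1 + C2/x^2


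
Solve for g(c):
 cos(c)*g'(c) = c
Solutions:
 g(c) = C1 + Integral(c/cos(c), c)


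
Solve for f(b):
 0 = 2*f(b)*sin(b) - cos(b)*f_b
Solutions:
 f(b) = C1/cos(b)^2


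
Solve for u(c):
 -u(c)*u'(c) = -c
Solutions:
 u(c) = -sqrt(C1 + c^2)
 u(c) = sqrt(C1 + c^2)


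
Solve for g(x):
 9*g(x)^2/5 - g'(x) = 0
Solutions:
 g(x) = -5/(C1 + 9*x)


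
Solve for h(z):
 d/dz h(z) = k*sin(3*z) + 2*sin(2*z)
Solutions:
 h(z) = C1 - k*cos(3*z)/3 - cos(2*z)


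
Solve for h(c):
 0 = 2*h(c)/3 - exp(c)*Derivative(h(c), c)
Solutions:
 h(c) = C1*exp(-2*exp(-c)/3)


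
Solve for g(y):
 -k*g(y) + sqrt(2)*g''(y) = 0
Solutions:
 g(y) = C1*exp(-2^(3/4)*sqrt(k)*y/2) + C2*exp(2^(3/4)*sqrt(k)*y/2)


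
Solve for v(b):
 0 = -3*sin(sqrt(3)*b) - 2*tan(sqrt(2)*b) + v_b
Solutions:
 v(b) = C1 - sqrt(2)*log(cos(sqrt(2)*b)) - sqrt(3)*cos(sqrt(3)*b)


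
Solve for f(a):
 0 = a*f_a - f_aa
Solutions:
 f(a) = C1 + C2*erfi(sqrt(2)*a/2)


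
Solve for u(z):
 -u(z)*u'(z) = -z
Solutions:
 u(z) = -sqrt(C1 + z^2)
 u(z) = sqrt(C1 + z^2)


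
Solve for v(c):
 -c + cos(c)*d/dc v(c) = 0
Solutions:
 v(c) = C1 + Integral(c/cos(c), c)


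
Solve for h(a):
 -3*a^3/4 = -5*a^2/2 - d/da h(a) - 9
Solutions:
 h(a) = C1 + 3*a^4/16 - 5*a^3/6 - 9*a


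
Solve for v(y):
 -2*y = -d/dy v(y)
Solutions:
 v(y) = C1 + y^2


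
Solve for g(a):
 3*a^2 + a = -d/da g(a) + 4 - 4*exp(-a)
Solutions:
 g(a) = C1 - a^3 - a^2/2 + 4*a + 4*exp(-a)


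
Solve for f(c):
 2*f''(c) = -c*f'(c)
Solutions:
 f(c) = C1 + C2*erf(c/2)


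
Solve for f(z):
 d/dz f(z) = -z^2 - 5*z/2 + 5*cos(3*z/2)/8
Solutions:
 f(z) = C1 - z^3/3 - 5*z^2/4 + 5*sin(3*z/2)/12


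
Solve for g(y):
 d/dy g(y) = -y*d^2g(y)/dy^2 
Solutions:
 g(y) = C1 + C2*log(y)


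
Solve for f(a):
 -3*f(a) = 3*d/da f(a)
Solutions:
 f(a) = C1*exp(-a)


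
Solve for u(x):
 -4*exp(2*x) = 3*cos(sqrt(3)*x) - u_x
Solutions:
 u(x) = C1 + 2*exp(2*x) + sqrt(3)*sin(sqrt(3)*x)


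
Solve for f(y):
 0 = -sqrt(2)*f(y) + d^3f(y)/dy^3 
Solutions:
 f(y) = C3*exp(2^(1/6)*y) + (C1*sin(2^(1/6)*sqrt(3)*y/2) + C2*cos(2^(1/6)*sqrt(3)*y/2))*exp(-2^(1/6)*y/2)


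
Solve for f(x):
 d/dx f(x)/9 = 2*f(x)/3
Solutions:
 f(x) = C1*exp(6*x)


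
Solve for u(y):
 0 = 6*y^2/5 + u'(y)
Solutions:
 u(y) = C1 - 2*y^3/5


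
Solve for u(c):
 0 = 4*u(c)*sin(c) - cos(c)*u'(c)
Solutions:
 u(c) = C1/cos(c)^4


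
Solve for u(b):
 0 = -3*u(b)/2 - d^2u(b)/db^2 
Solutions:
 u(b) = C1*sin(sqrt(6)*b/2) + C2*cos(sqrt(6)*b/2)


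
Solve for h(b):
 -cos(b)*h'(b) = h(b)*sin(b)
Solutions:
 h(b) = C1*cos(b)


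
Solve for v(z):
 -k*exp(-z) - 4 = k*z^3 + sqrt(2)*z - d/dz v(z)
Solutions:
 v(z) = C1 + k*z^4/4 - k*exp(-z) + sqrt(2)*z^2/2 + 4*z


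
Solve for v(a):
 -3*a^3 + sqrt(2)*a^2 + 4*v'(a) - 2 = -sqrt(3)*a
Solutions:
 v(a) = C1 + 3*a^4/16 - sqrt(2)*a^3/12 - sqrt(3)*a^2/8 + a/2


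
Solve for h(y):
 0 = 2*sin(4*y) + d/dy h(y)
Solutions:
 h(y) = C1 + cos(4*y)/2


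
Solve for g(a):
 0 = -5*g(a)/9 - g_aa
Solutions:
 g(a) = C1*sin(sqrt(5)*a/3) + C2*cos(sqrt(5)*a/3)


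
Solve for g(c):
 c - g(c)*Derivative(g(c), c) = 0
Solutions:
 g(c) = -sqrt(C1 + c^2)
 g(c) = sqrt(C1 + c^2)


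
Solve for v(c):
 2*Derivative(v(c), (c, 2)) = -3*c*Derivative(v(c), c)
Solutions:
 v(c) = C1 + C2*erf(sqrt(3)*c/2)


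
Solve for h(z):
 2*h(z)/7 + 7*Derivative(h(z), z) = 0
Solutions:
 h(z) = C1*exp(-2*z/49)


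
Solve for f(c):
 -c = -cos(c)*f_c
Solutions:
 f(c) = C1 + Integral(c/cos(c), c)


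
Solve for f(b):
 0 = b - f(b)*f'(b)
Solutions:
 f(b) = -sqrt(C1 + b^2)
 f(b) = sqrt(C1 + b^2)


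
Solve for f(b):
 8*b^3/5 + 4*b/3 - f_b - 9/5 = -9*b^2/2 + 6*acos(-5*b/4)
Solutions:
 f(b) = C1 + 2*b^4/5 + 3*b^3/2 + 2*b^2/3 - 6*b*acos(-5*b/4) - 9*b/5 - 6*sqrt(16 - 25*b^2)/5


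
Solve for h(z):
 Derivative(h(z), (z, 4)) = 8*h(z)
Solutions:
 h(z) = C1*exp(-2^(3/4)*z) + C2*exp(2^(3/4)*z) + C3*sin(2^(3/4)*z) + C4*cos(2^(3/4)*z)


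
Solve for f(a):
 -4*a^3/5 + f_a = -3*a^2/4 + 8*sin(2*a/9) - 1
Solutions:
 f(a) = C1 + a^4/5 - a^3/4 - a - 36*cos(2*a/9)


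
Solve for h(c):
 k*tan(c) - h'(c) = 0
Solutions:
 h(c) = C1 - k*log(cos(c))


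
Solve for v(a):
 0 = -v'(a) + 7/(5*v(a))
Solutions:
 v(a) = -sqrt(C1 + 70*a)/5
 v(a) = sqrt(C1 + 70*a)/5


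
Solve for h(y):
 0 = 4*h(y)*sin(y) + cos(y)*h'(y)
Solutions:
 h(y) = C1*cos(y)^4


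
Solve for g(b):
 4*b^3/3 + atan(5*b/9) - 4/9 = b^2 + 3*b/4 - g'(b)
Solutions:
 g(b) = C1 - b^4/3 + b^3/3 + 3*b^2/8 - b*atan(5*b/9) + 4*b/9 + 9*log(25*b^2 + 81)/10


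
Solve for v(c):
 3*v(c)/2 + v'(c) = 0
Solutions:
 v(c) = C1*exp(-3*c/2)


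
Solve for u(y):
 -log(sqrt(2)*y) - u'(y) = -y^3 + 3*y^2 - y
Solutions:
 u(y) = C1 + y^4/4 - y^3 + y^2/2 - y*log(y) - y*log(2)/2 + y


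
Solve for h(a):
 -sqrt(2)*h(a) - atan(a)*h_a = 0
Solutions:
 h(a) = C1*exp(-sqrt(2)*Integral(1/atan(a), a))


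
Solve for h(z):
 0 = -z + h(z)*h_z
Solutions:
 h(z) = -sqrt(C1 + z^2)
 h(z) = sqrt(C1 + z^2)


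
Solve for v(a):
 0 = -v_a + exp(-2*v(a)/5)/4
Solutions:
 v(a) = 5*log(-sqrt(C1 + a)) - 5*log(10)/2
 v(a) = 5*log(C1 + a/10)/2


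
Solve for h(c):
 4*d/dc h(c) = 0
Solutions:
 h(c) = C1


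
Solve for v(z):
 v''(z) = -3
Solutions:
 v(z) = C1 + C2*z - 3*z^2/2


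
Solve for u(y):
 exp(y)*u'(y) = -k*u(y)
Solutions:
 u(y) = C1*exp(k*exp(-y))


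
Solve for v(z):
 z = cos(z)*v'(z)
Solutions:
 v(z) = C1 + Integral(z/cos(z), z)


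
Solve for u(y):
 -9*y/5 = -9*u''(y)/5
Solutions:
 u(y) = C1 + C2*y + y^3/6


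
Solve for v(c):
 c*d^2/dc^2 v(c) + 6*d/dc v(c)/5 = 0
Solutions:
 v(c) = C1 + C2/c^(1/5)


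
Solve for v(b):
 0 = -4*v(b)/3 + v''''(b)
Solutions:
 v(b) = C1*exp(-sqrt(2)*3^(3/4)*b/3) + C2*exp(sqrt(2)*3^(3/4)*b/3) + C3*sin(sqrt(2)*3^(3/4)*b/3) + C4*cos(sqrt(2)*3^(3/4)*b/3)


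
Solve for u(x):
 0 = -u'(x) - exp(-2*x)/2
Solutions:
 u(x) = C1 + exp(-2*x)/4


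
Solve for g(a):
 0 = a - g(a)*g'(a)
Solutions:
 g(a) = -sqrt(C1 + a^2)
 g(a) = sqrt(C1 + a^2)


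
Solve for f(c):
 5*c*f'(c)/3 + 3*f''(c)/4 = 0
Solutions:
 f(c) = C1 + C2*erf(sqrt(10)*c/3)


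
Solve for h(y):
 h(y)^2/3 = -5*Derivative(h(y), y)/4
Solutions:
 h(y) = 15/(C1 + 4*y)


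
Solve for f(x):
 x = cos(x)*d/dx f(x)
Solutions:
 f(x) = C1 + Integral(x/cos(x), x)


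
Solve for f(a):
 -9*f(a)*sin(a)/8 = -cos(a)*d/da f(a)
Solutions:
 f(a) = C1/cos(a)^(9/8)


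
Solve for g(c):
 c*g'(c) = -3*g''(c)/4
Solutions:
 g(c) = C1 + C2*erf(sqrt(6)*c/3)


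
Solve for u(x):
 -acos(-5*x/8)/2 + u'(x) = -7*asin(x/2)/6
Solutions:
 u(x) = C1 + x*acos(-5*x/8)/2 - 7*x*asin(x/2)/6 - 7*sqrt(4 - x^2)/6 + sqrt(64 - 25*x^2)/10


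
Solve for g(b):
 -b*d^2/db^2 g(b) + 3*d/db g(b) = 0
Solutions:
 g(b) = C1 + C2*b^4
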